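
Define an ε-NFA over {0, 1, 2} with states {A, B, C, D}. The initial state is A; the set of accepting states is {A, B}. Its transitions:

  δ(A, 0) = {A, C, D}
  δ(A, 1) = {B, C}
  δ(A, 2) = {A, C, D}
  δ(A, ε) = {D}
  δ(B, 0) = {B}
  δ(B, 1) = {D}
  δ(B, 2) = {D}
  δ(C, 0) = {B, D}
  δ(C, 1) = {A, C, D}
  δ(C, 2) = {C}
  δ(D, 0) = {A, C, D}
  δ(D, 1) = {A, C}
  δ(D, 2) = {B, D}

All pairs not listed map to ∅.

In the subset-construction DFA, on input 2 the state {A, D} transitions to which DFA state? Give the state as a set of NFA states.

δ(A,2) = {A, C, D}; δ(D,2) = {B, D}.
Union: {A, B, C, D}.

{A, B, C, D}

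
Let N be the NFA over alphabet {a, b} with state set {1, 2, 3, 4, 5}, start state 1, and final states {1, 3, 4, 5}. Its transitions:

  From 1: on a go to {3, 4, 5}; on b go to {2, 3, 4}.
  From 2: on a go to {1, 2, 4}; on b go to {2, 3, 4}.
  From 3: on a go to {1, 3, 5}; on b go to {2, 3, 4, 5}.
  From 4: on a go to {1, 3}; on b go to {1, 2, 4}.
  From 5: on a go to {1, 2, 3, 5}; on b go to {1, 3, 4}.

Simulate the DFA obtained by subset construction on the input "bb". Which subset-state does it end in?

{1, 2, 3, 4, 5}

Start: {1}.
δ(1,b) = {2, 3, 4}.
Union: {2, 3, 4}.
After b: {2, 3, 4}.
δ(2,b) = {2, 3, 4}; δ(3,b) = {2, 3, 4, 5}; δ(4,b) = {1, 2, 4}.
Union: {1, 2, 3, 4, 5}.
After b: {1, 2, 3, 4, 5}.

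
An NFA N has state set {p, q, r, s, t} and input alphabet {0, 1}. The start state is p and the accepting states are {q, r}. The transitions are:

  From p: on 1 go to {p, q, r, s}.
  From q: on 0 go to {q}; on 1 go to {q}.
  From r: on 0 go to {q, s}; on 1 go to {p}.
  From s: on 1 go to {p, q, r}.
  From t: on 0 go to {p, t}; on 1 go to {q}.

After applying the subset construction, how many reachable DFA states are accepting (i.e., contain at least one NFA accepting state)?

Start state of the DFA: {p}.
{p} --0--> ∅  [new]
{p} --1--> {p, q, r, s}  [new]
∅ --0--> ∅  [seen]
∅ --1--> ∅  [seen]
{p, q, r, s} --0--> {q, s}  [new]
{p, q, r, s} --1--> {p, q, r, s}  [seen]
{q, s} --0--> {q}  [new]
{q, s} --1--> {p, q, r}  [new]
{q} --0--> {q}  [seen]
{q} --1--> {q}  [seen]
{p, q, r} --0--> {q, s}  [seen]
{p, q, r} --1--> {p, q, r, s}  [seen]
Reachable DFA states: {p}, ∅, {p, q, r, s}, {q, s}, {q}, {p, q, r}.
Accepting DFA states (contain an NFA accepting state): {p, q, r, s}, {q, s}, {q}, {p, q, r}.

4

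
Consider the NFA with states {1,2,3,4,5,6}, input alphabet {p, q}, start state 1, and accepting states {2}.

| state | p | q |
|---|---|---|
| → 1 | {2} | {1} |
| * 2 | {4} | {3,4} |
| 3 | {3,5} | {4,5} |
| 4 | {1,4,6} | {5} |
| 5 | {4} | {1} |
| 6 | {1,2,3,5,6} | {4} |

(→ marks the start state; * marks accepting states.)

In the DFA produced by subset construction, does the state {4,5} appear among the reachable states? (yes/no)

Start state of the DFA: {1}.
{1} --p--> {2}  [new]
{1} --q--> {1}  [seen]
{2} --p--> {4}  [new]
{2} --q--> {3,4}  [new]
{4} --p--> {1,4,6}  [new]
{4} --q--> {5}  [new]
{3,4} --p--> {1,3,4,5,6}  [new]
{3,4} --q--> {4,5}  [new]
{1,4,6} --p--> {1,2,3,4,5,6}  [new]
{1,4,6} --q--> {1,4,5}  [new]
{5} --p--> {4}  [seen]
{5} --q--> {1}  [seen]
{1,3,4,5,6} --p--> {1,2,3,4,5,6}  [seen]
{1,3,4,5,6} --q--> {1,4,5}  [seen]
{4,5} --p--> {1,4,6}  [seen]
{4,5} --q--> {1,5}  [new]
{1,2,3,4,5,6} --p--> {1,2,3,4,5,6}  [seen]
{1,2,3,4,5,6} --q--> {1,3,4,5}  [new]
{1,4,5} --p--> {1,2,4,6}  [new]
{1,4,5} --q--> {1,5}  [seen]
{1,5} --p--> {2,4}  [new]
{1,5} --q--> {1}  [seen]
{1,3,4,5} --p--> {1,2,3,4,5,6}  [seen]
{1,3,4,5} --q--> {1,4,5}  [seen]
{1,2,4,6} --p--> {1,2,3,4,5,6}  [seen]
{1,2,4,6} --q--> {1,3,4,5}  [seen]
{2,4} --p--> {1,4,6}  [seen]
{2,4} --q--> {3,4,5}  [new]
{3,4,5} --p--> {1,3,4,5,6}  [seen]
{3,4,5} --q--> {1,4,5}  [seen]
Reachable DFA states: {1}, {2}, {4}, {3,4}, {1,4,6}, {5}, {1,3,4,5,6}, {4,5}, {1,2,3,4,5,6}, {1,4,5}, {1,5}, {1,3,4,5}, {1,2,4,6}, {2,4}, {3,4,5}.
{4,5} is among them.

yes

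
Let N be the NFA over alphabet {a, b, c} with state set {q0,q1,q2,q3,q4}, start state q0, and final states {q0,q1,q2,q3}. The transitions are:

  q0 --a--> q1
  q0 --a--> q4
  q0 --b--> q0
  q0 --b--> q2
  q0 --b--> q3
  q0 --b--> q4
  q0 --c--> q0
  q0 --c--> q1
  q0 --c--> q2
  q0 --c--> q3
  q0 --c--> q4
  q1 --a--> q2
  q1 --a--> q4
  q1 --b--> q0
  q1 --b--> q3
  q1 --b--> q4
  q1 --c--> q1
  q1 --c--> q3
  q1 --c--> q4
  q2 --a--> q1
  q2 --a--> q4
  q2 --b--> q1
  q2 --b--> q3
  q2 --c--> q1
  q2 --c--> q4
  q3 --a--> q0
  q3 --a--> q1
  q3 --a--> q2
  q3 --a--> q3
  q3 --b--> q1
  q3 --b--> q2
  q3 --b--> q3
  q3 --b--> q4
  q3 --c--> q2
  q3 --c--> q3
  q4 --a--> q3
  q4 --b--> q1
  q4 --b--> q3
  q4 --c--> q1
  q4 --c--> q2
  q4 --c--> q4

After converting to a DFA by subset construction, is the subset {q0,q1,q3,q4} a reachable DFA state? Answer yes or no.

yes

Start state of the DFA: {q0}.
{q0} --a--> {q1,q4}  [new]
{q0} --b--> {q0,q2,q3,q4}  [new]
{q0} --c--> {q0,q1,q2,q3,q4}  [new]
{q1,q4} --a--> {q2,q3,q4}  [new]
{q1,q4} --b--> {q0,q1,q3,q4}  [new]
{q1,q4} --c--> {q1,q2,q3,q4}  [new]
{q0,q2,q3,q4} --a--> {q0,q1,q2,q3,q4}  [seen]
{q0,q2,q3,q4} --b--> {q0,q1,q2,q3,q4}  [seen]
{q0,q2,q3,q4} --c--> {q0,q1,q2,q3,q4}  [seen]
{q0,q1,q2,q3,q4} --a--> {q0,q1,q2,q3,q4}  [seen]
{q0,q1,q2,q3,q4} --b--> {q0,q1,q2,q3,q4}  [seen]
{q0,q1,q2,q3,q4} --c--> {q0,q1,q2,q3,q4}  [seen]
{q2,q3,q4} --a--> {q0,q1,q2,q3,q4}  [seen]
{q2,q3,q4} --b--> {q1,q2,q3,q4}  [seen]
{q2,q3,q4} --c--> {q1,q2,q3,q4}  [seen]
{q0,q1,q3,q4} --a--> {q0,q1,q2,q3,q4}  [seen]
{q0,q1,q3,q4} --b--> {q0,q1,q2,q3,q4}  [seen]
{q0,q1,q3,q4} --c--> {q0,q1,q2,q3,q4}  [seen]
{q1,q2,q3,q4} --a--> {q0,q1,q2,q3,q4}  [seen]
{q1,q2,q3,q4} --b--> {q0,q1,q2,q3,q4}  [seen]
{q1,q2,q3,q4} --c--> {q1,q2,q3,q4}  [seen]
Reachable DFA states: {q0}, {q1,q4}, {q0,q2,q3,q4}, {q0,q1,q2,q3,q4}, {q2,q3,q4}, {q0,q1,q3,q4}, {q1,q2,q3,q4}.
{q0,q1,q3,q4} is among them.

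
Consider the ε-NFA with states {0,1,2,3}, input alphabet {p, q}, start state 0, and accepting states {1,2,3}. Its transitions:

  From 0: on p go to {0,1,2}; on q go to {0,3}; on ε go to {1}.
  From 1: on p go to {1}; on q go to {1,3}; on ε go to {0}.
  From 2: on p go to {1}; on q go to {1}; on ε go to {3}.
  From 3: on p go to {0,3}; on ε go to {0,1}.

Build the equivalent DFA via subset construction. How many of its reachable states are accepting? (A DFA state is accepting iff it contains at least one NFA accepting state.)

Start state of the DFA: {0,1} (ε-closure of the NFA start).
{0,1} --p--> {0,1,2,3}  [new]
{0,1} --q--> {0,1,3}  [new]
{0,1,2,3} --p--> {0,1,2,3}  [seen]
{0,1,2,3} --q--> {0,1,3}  [seen]
{0,1,3} --p--> {0,1,2,3}  [seen]
{0,1,3} --q--> {0,1,3}  [seen]
Reachable DFA states: {0,1}, {0,1,2,3}, {0,1,3}.
Accepting DFA states (contain an NFA accepting state): {0,1}, {0,1,2,3}, {0,1,3}.

3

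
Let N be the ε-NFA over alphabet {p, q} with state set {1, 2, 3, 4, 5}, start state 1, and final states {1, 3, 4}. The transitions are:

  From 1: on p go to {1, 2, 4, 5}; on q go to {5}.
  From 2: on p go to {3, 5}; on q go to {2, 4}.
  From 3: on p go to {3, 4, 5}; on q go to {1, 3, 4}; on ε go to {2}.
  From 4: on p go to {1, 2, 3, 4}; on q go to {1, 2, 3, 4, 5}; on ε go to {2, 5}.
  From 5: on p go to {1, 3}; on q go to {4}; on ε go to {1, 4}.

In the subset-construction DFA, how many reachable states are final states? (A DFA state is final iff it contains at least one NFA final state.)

3

Start state of the DFA: {1} (ε-closure of the NFA start).
{1} --p--> {1, 2, 4, 5}  [new]
{1} --q--> {1, 2, 4, 5}  [seen]
{1, 2, 4, 5} --p--> {1, 2, 3, 4, 5}  [new]
{1, 2, 4, 5} --q--> {1, 2, 3, 4, 5}  [seen]
{1, 2, 3, 4, 5} --p--> {1, 2, 3, 4, 5}  [seen]
{1, 2, 3, 4, 5} --q--> {1, 2, 3, 4, 5}  [seen]
Reachable DFA states: {1}, {1, 2, 4, 5}, {1, 2, 3, 4, 5}.
Accepting DFA states (contain an NFA accepting state): {1}, {1, 2, 4, 5}, {1, 2, 3, 4, 5}.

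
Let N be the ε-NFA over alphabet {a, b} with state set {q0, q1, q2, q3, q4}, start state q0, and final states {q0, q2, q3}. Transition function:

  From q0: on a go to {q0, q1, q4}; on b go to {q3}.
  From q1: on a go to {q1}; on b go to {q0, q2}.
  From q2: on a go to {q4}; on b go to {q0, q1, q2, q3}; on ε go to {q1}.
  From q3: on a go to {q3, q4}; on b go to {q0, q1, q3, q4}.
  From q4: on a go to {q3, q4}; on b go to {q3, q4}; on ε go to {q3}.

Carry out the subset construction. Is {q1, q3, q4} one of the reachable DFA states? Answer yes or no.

Start state of the DFA: {q0} (ε-closure of the NFA start).
{q0} --a--> {q0, q1, q3, q4}  [new]
{q0} --b--> {q3}  [new]
{q0, q1, q3, q4} --a--> {q0, q1, q3, q4}  [seen]
{q0, q1, q3, q4} --b--> {q0, q1, q2, q3, q4}  [new]
{q3} --a--> {q3, q4}  [new]
{q3} --b--> {q0, q1, q3, q4}  [seen]
{q0, q1, q2, q3, q4} --a--> {q0, q1, q3, q4}  [seen]
{q0, q1, q2, q3, q4} --b--> {q0, q1, q2, q3, q4}  [seen]
{q3, q4} --a--> {q3, q4}  [seen]
{q3, q4} --b--> {q0, q1, q3, q4}  [seen]
Reachable DFA states: {q0}, {q0, q1, q3, q4}, {q3}, {q0, q1, q2, q3, q4}, {q3, q4}.
{q1, q3, q4} is not among them.

no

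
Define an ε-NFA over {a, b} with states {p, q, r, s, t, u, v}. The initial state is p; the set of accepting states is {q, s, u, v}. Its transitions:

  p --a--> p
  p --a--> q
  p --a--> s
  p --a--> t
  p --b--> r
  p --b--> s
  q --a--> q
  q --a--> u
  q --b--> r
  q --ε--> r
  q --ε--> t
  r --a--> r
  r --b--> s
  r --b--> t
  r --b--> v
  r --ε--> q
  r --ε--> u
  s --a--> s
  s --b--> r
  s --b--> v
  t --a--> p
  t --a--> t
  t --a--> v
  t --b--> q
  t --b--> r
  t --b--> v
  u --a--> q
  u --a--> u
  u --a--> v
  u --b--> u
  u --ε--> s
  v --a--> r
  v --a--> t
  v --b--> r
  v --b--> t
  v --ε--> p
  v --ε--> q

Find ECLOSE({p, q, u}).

{p, q, r, s, t, u}

Begin with {p, q, u}.
q →ε {r, t}; add r, t.
u →ε {s}; add s.
ε-closure = {p, q, r, s, t, u}.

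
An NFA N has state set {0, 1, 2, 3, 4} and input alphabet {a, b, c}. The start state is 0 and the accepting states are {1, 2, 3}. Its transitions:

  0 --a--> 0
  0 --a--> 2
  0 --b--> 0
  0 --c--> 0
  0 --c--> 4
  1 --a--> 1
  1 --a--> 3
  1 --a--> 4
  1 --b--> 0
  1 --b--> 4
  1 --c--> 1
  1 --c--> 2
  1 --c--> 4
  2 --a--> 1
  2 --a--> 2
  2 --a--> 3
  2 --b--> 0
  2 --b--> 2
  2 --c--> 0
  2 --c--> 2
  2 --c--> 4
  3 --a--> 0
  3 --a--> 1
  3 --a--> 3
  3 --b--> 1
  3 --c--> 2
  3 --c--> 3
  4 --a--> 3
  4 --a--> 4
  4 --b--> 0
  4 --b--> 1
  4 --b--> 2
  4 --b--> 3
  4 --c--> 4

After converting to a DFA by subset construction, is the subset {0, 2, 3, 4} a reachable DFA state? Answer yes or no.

Start state of the DFA: {0}.
{0} --a--> {0, 2}  [new]
{0} --b--> {0}  [seen]
{0} --c--> {0, 4}  [new]
{0, 2} --a--> {0, 1, 2, 3}  [new]
{0, 2} --b--> {0, 2}  [seen]
{0, 2} --c--> {0, 2, 4}  [new]
{0, 4} --a--> {0, 2, 3, 4}  [new]
{0, 4} --b--> {0, 1, 2, 3}  [seen]
{0, 4} --c--> {0, 4}  [seen]
{0, 1, 2, 3} --a--> {0, 1, 2, 3, 4}  [new]
{0, 1, 2, 3} --b--> {0, 1, 2, 4}  [new]
{0, 1, 2, 3} --c--> {0, 1, 2, 3, 4}  [seen]
{0, 2, 4} --a--> {0, 1, 2, 3, 4}  [seen]
{0, 2, 4} --b--> {0, 1, 2, 3}  [seen]
{0, 2, 4} --c--> {0, 2, 4}  [seen]
{0, 2, 3, 4} --a--> {0, 1, 2, 3, 4}  [seen]
{0, 2, 3, 4} --b--> {0, 1, 2, 3}  [seen]
{0, 2, 3, 4} --c--> {0, 2, 3, 4}  [seen]
{0, 1, 2, 3, 4} --a--> {0, 1, 2, 3, 4}  [seen]
{0, 1, 2, 3, 4} --b--> {0, 1, 2, 3, 4}  [seen]
{0, 1, 2, 3, 4} --c--> {0, 1, 2, 3, 4}  [seen]
{0, 1, 2, 4} --a--> {0, 1, 2, 3, 4}  [seen]
{0, 1, 2, 4} --b--> {0, 1, 2, 3, 4}  [seen]
{0, 1, 2, 4} --c--> {0, 1, 2, 4}  [seen]
Reachable DFA states: {0}, {0, 2}, {0, 4}, {0, 1, 2, 3}, {0, 2, 4}, {0, 2, 3, 4}, {0, 1, 2, 3, 4}, {0, 1, 2, 4}.
{0, 2, 3, 4} is among them.

yes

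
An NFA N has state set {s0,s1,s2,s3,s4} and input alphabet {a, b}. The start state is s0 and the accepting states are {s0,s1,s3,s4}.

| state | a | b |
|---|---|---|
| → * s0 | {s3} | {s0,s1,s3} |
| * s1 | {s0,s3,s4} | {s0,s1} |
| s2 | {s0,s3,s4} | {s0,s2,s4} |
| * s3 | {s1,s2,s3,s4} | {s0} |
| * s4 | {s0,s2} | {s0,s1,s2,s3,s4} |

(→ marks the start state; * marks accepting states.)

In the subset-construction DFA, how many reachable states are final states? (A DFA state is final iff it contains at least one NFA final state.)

5

Start state of the DFA: {s0}.
{s0} --a--> {s3}  [new]
{s0} --b--> {s0,s1,s3}  [new]
{s3} --a--> {s1,s2,s3,s4}  [new]
{s3} --b--> {s0}  [seen]
{s0,s1,s3} --a--> {s0,s1,s2,s3,s4}  [new]
{s0,s1,s3} --b--> {s0,s1,s3}  [seen]
{s1,s2,s3,s4} --a--> {s0,s1,s2,s3,s4}  [seen]
{s1,s2,s3,s4} --b--> {s0,s1,s2,s3,s4}  [seen]
{s0,s1,s2,s3,s4} --a--> {s0,s1,s2,s3,s4}  [seen]
{s0,s1,s2,s3,s4} --b--> {s0,s1,s2,s3,s4}  [seen]
Reachable DFA states: {s0}, {s3}, {s0,s1,s3}, {s1,s2,s3,s4}, {s0,s1,s2,s3,s4}.
Accepting DFA states (contain an NFA accepting state): {s0}, {s3}, {s0,s1,s3}, {s1,s2,s3,s4}, {s0,s1,s2,s3,s4}.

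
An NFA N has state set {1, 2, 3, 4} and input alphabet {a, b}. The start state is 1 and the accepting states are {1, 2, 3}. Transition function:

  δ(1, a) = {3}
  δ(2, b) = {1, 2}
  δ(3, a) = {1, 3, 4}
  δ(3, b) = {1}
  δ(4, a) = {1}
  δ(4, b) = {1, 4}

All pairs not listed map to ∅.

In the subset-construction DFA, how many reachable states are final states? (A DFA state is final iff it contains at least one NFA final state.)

Start state of the DFA: {1}.
{1} --a--> {3}  [new]
{1} --b--> ∅  [new]
{3} --a--> {1, 3, 4}  [new]
{3} --b--> {1}  [seen]
∅ --a--> ∅  [seen]
∅ --b--> ∅  [seen]
{1, 3, 4} --a--> {1, 3, 4}  [seen]
{1, 3, 4} --b--> {1, 4}  [new]
{1, 4} --a--> {1, 3}  [new]
{1, 4} --b--> {1, 4}  [seen]
{1, 3} --a--> {1, 3, 4}  [seen]
{1, 3} --b--> {1}  [seen]
Reachable DFA states: {1}, {3}, ∅, {1, 3, 4}, {1, 4}, {1, 3}.
Accepting DFA states (contain an NFA accepting state): {1}, {3}, {1, 3, 4}, {1, 4}, {1, 3}.

5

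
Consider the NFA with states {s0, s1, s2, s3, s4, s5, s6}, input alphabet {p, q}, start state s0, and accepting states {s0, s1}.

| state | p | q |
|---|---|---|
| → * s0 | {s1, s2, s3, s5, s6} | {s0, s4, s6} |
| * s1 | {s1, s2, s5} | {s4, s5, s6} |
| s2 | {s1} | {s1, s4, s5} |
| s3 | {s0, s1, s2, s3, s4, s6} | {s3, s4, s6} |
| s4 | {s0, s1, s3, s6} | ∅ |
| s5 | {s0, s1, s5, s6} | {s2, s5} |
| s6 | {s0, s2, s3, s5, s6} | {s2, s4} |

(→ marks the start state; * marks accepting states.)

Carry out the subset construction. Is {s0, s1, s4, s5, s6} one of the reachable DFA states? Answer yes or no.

no

Start state of the DFA: {s0}.
{s0} --p--> {s1, s2, s3, s5, s6}  [new]
{s0} --q--> {s0, s4, s6}  [new]
{s1, s2, s3, s5, s6} --p--> {s0, s1, s2, s3, s4, s5, s6}  [new]
{s1, s2, s3, s5, s6} --q--> {s1, s2, s3, s4, s5, s6}  [new]
{s0, s4, s6} --p--> {s0, s1, s2, s3, s5, s6}  [new]
{s0, s4, s6} --q--> {s0, s2, s4, s6}  [new]
{s0, s1, s2, s3, s4, s5, s6} --p--> {s0, s1, s2, s3, s4, s5, s6}  [seen]
{s0, s1, s2, s3, s4, s5, s6} --q--> {s0, s1, s2, s3, s4, s5, s6}  [seen]
{s1, s2, s3, s4, s5, s6} --p--> {s0, s1, s2, s3, s4, s5, s6}  [seen]
{s1, s2, s3, s4, s5, s6} --q--> {s1, s2, s3, s4, s5, s6}  [seen]
{s0, s1, s2, s3, s5, s6} --p--> {s0, s1, s2, s3, s4, s5, s6}  [seen]
{s0, s1, s2, s3, s5, s6} --q--> {s0, s1, s2, s3, s4, s5, s6}  [seen]
{s0, s2, s4, s6} --p--> {s0, s1, s2, s3, s5, s6}  [seen]
{s0, s2, s4, s6} --q--> {s0, s1, s2, s4, s5, s6}  [new]
{s0, s1, s2, s4, s5, s6} --p--> {s0, s1, s2, s3, s5, s6}  [seen]
{s0, s1, s2, s4, s5, s6} --q--> {s0, s1, s2, s4, s5, s6}  [seen]
Reachable DFA states: {s0}, {s1, s2, s3, s5, s6}, {s0, s4, s6}, {s0, s1, s2, s3, s4, s5, s6}, {s1, s2, s3, s4, s5, s6}, {s0, s1, s2, s3, s5, s6}, {s0, s2, s4, s6}, {s0, s1, s2, s4, s5, s6}.
{s0, s1, s4, s5, s6} is not among them.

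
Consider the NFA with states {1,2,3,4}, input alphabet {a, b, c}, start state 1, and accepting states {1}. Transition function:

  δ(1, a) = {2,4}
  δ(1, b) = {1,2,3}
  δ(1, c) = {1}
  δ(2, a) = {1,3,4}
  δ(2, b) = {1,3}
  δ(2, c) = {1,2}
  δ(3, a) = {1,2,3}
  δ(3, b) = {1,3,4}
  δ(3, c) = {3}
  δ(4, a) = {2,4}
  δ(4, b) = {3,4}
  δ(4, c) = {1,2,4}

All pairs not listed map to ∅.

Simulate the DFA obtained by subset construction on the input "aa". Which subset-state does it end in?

{1,2,3,4}

Start: {1}.
δ(1,a) = {2,4}.
Union: {2,4}.
After a: {2,4}.
δ(2,a) = {1,3,4}; δ(4,a) = {2,4}.
Union: {1,2,3,4}.
After a: {1,2,3,4}.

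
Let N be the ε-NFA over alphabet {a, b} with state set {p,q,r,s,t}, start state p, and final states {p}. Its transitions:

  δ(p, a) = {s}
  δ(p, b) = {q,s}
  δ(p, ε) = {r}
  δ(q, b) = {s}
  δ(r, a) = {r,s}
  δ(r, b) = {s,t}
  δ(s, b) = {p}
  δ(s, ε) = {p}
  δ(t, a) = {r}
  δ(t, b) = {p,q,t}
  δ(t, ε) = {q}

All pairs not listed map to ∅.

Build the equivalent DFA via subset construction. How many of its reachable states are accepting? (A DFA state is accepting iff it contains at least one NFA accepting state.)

3

Start state of the DFA: {p,r} (ε-closure of the NFA start).
{p,r} --a--> {p,r,s}  [new]
{p,r} --b--> {p,q,r,s,t}  [new]
{p,r,s} --a--> {p,r,s}  [seen]
{p,r,s} --b--> {p,q,r,s,t}  [seen]
{p,q,r,s,t} --a--> {p,r,s}  [seen]
{p,q,r,s,t} --b--> {p,q,r,s,t}  [seen]
Reachable DFA states: {p,r}, {p,r,s}, {p,q,r,s,t}.
Accepting DFA states (contain an NFA accepting state): {p,r}, {p,r,s}, {p,q,r,s,t}.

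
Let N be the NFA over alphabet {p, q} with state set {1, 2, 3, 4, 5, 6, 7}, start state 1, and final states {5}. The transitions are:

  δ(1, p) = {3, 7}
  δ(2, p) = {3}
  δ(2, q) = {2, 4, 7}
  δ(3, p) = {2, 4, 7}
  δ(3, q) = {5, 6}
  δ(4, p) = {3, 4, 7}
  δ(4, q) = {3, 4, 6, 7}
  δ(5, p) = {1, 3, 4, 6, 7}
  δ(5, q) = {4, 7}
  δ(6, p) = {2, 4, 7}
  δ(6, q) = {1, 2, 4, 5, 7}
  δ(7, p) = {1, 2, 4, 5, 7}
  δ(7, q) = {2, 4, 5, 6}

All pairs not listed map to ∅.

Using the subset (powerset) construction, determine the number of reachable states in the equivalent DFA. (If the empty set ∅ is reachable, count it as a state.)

Start state of the DFA: {1}.
{1} --p--> {3, 7}  [new]
{1} --q--> ∅  [new]
{3, 7} --p--> {1, 2, 4, 5, 7}  [new]
{3, 7} --q--> {2, 4, 5, 6}  [new]
∅ --p--> ∅  [seen]
∅ --q--> ∅  [seen]
{1, 2, 4, 5, 7} --p--> {1, 2, 3, 4, 5, 6, 7}  [new]
{1, 2, 4, 5, 7} --q--> {2, 3, 4, 5, 6, 7}  [new]
{2, 4, 5, 6} --p--> {1, 2, 3, 4, 6, 7}  [new]
{2, 4, 5, 6} --q--> {1, 2, 3, 4, 5, 6, 7}  [seen]
{1, 2, 3, 4, 5, 6, 7} --p--> {1, 2, 3, 4, 5, 6, 7}  [seen]
{1, 2, 3, 4, 5, 6, 7} --q--> {1, 2, 3, 4, 5, 6, 7}  [seen]
{2, 3, 4, 5, 6, 7} --p--> {1, 2, 3, 4, 5, 6, 7}  [seen]
{2, 3, 4, 5, 6, 7} --q--> {1, 2, 3, 4, 5, 6, 7}  [seen]
{1, 2, 3, 4, 6, 7} --p--> {1, 2, 3, 4, 5, 7}  [new]
{1, 2, 3, 4, 6, 7} --q--> {1, 2, 3, 4, 5, 6, 7}  [seen]
{1, 2, 3, 4, 5, 7} --p--> {1, 2, 3, 4, 5, 6, 7}  [seen]
{1, 2, 3, 4, 5, 7} --q--> {2, 3, 4, 5, 6, 7}  [seen]
Reachable DFA states: {1}, {3, 7}, ∅, {1, 2, 4, 5, 7}, {2, 4, 5, 6}, {1, 2, 3, 4, 5, 6, 7}, {2, 3, 4, 5, 6, 7}, {1, 2, 3, 4, 6, 7}, {1, 2, 3, 4, 5, 7}.

9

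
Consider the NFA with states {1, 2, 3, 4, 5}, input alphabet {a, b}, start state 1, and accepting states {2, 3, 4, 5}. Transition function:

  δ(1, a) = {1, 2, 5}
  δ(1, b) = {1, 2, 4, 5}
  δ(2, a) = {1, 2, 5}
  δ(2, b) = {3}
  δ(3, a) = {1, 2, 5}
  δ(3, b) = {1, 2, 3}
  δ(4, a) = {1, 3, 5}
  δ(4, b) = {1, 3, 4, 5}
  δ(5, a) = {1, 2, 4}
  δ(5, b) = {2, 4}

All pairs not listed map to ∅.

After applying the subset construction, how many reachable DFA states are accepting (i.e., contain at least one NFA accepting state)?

3

Start state of the DFA: {1}.
{1} --a--> {1, 2, 5}  [new]
{1} --b--> {1, 2, 4, 5}  [new]
{1, 2, 5} --a--> {1, 2, 4, 5}  [seen]
{1, 2, 5} --b--> {1, 2, 3, 4, 5}  [new]
{1, 2, 4, 5} --a--> {1, 2, 3, 4, 5}  [seen]
{1, 2, 4, 5} --b--> {1, 2, 3, 4, 5}  [seen]
{1, 2, 3, 4, 5} --a--> {1, 2, 3, 4, 5}  [seen]
{1, 2, 3, 4, 5} --b--> {1, 2, 3, 4, 5}  [seen]
Reachable DFA states: {1}, {1, 2, 5}, {1, 2, 4, 5}, {1, 2, 3, 4, 5}.
Accepting DFA states (contain an NFA accepting state): {1, 2, 5}, {1, 2, 4, 5}, {1, 2, 3, 4, 5}.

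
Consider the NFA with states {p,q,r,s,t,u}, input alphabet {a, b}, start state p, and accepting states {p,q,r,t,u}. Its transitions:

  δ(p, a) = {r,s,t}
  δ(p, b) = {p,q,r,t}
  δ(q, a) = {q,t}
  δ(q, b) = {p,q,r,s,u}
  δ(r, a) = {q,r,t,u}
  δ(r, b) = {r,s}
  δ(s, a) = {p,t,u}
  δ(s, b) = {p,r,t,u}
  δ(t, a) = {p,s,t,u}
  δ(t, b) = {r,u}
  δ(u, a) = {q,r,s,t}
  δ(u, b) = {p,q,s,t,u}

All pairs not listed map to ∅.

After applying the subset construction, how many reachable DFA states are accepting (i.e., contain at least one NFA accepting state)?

Start state of the DFA: {p}.
{p} --a--> {r,s,t}  [new]
{p} --b--> {p,q,r,t}  [new]
{r,s,t} --a--> {p,q,r,s,t,u}  [new]
{r,s,t} --b--> {p,r,s,t,u}  [new]
{p,q,r,t} --a--> {p,q,r,s,t,u}  [seen]
{p,q,r,t} --b--> {p,q,r,s,t,u}  [seen]
{p,q,r,s,t,u} --a--> {p,q,r,s,t,u}  [seen]
{p,q,r,s,t,u} --b--> {p,q,r,s,t,u}  [seen]
{p,r,s,t,u} --a--> {p,q,r,s,t,u}  [seen]
{p,r,s,t,u} --b--> {p,q,r,s,t,u}  [seen]
Reachable DFA states: {p}, {r,s,t}, {p,q,r,t}, {p,q,r,s,t,u}, {p,r,s,t,u}.
Accepting DFA states (contain an NFA accepting state): {p}, {r,s,t}, {p,q,r,t}, {p,q,r,s,t,u}, {p,r,s,t,u}.

5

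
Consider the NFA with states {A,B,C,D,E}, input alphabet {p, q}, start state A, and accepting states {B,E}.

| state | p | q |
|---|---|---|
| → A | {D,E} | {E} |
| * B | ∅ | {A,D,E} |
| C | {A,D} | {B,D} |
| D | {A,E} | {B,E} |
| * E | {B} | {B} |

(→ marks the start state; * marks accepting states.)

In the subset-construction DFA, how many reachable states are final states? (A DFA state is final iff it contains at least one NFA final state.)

Start state of the DFA: {A}.
{A} --p--> {D,E}  [new]
{A} --q--> {E}  [new]
{D,E} --p--> {A,B,E}  [new]
{D,E} --q--> {B,E}  [new]
{E} --p--> {B}  [new]
{E} --q--> {B}  [seen]
{A,B,E} --p--> {B,D,E}  [new]
{A,B,E} --q--> {A,B,D,E}  [new]
{B,E} --p--> {B}  [seen]
{B,E} --q--> {A,B,D,E}  [seen]
{B} --p--> ∅  [new]
{B} --q--> {A,D,E}  [new]
{B,D,E} --p--> {A,B,E}  [seen]
{B,D,E} --q--> {A,B,D,E}  [seen]
{A,B,D,E} --p--> {A,B,D,E}  [seen]
{A,B,D,E} --q--> {A,B,D,E}  [seen]
∅ --p--> ∅  [seen]
∅ --q--> ∅  [seen]
{A,D,E} --p--> {A,B,D,E}  [seen]
{A,D,E} --q--> {B,E}  [seen]
Reachable DFA states: {A}, {D,E}, {E}, {A,B,E}, {B,E}, {B}, {B,D,E}, {A,B,D,E}, ∅, {A,D,E}.
Accepting DFA states (contain an NFA accepting state): {D,E}, {E}, {A,B,E}, {B,E}, {B}, {B,D,E}, {A,B,D,E}, {A,D,E}.

8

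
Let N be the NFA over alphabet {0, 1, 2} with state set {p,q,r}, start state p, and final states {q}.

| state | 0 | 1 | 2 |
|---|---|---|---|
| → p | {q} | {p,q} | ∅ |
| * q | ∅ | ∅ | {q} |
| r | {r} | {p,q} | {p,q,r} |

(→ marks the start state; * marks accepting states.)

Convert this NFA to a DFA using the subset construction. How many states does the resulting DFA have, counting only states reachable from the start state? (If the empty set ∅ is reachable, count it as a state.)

Start state of the DFA: {p}.
{p} --0--> {q}  [new]
{p} --1--> {p,q}  [new]
{p} --2--> ∅  [new]
{q} --0--> ∅  [seen]
{q} --1--> ∅  [seen]
{q} --2--> {q}  [seen]
{p,q} --0--> {q}  [seen]
{p,q} --1--> {p,q}  [seen]
{p,q} --2--> {q}  [seen]
∅ --0--> ∅  [seen]
∅ --1--> ∅  [seen]
∅ --2--> ∅  [seen]
Reachable DFA states: {p}, {q}, {p,q}, ∅.

4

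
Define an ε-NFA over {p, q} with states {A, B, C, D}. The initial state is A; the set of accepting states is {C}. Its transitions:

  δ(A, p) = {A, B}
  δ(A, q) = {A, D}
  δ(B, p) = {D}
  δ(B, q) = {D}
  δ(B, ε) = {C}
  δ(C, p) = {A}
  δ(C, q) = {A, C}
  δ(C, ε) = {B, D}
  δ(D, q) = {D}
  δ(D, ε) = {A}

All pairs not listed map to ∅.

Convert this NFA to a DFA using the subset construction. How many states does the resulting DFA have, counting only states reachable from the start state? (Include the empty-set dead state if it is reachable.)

3

Start state of the DFA: {A} (ε-closure of the NFA start).
{A} --p--> {A, B, C, D}  [new]
{A} --q--> {A, D}  [new]
{A, B, C, D} --p--> {A, B, C, D}  [seen]
{A, B, C, D} --q--> {A, B, C, D}  [seen]
{A, D} --p--> {A, B, C, D}  [seen]
{A, D} --q--> {A, D}  [seen]
Reachable DFA states: {A}, {A, B, C, D}, {A, D}.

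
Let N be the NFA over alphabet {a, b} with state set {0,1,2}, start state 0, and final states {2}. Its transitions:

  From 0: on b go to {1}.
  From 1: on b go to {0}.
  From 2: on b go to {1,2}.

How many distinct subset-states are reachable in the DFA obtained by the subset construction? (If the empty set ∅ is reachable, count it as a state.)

Start state of the DFA: {0}.
{0} --a--> ∅  [new]
{0} --b--> {1}  [new]
∅ --a--> ∅  [seen]
∅ --b--> ∅  [seen]
{1} --a--> ∅  [seen]
{1} --b--> {0}  [seen]
Reachable DFA states: {0}, ∅, {1}.

3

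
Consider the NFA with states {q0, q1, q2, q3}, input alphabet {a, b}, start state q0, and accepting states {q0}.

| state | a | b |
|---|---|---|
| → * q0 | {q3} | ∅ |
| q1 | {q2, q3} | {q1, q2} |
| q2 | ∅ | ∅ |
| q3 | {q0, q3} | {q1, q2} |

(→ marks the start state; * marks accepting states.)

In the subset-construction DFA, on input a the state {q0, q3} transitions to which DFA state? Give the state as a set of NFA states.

{q0, q3}

δ(q0,a) = {q3}; δ(q3,a) = {q0, q3}.
Union: {q0, q3}.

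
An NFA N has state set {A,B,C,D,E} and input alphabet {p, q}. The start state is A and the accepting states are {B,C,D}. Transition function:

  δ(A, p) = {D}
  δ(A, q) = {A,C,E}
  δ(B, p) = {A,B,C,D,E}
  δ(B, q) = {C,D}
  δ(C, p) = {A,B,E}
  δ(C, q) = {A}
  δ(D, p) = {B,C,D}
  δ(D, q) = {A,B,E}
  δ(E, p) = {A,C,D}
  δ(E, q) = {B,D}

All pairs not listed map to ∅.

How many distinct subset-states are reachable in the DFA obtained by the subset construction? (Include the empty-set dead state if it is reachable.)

Start state of the DFA: {A}.
{A} --p--> {D}  [new]
{A} --q--> {A,C,E}  [new]
{D} --p--> {B,C,D}  [new]
{D} --q--> {A,B,E}  [new]
{A,C,E} --p--> {A,B,C,D,E}  [new]
{A,C,E} --q--> {A,B,C,D,E}  [seen]
{B,C,D} --p--> {A,B,C,D,E}  [seen]
{B,C,D} --q--> {A,B,C,D,E}  [seen]
{A,B,E} --p--> {A,B,C,D,E}  [seen]
{A,B,E} --q--> {A,B,C,D,E}  [seen]
{A,B,C,D,E} --p--> {A,B,C,D,E}  [seen]
{A,B,C,D,E} --q--> {A,B,C,D,E}  [seen]
Reachable DFA states: {A}, {D}, {A,C,E}, {B,C,D}, {A,B,E}, {A,B,C,D,E}.

6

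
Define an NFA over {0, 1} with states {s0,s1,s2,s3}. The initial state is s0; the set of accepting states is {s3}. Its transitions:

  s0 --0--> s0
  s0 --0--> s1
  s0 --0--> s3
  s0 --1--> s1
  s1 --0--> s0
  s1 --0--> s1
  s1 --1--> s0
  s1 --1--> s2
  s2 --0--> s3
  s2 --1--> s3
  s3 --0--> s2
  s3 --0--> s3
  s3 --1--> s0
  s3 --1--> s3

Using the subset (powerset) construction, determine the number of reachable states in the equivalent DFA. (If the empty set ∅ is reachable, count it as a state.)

9

Start state of the DFA: {s0}.
{s0} --0--> {s0,s1,s3}  [new]
{s0} --1--> {s1}  [new]
{s0,s1,s3} --0--> {s0,s1,s2,s3}  [new]
{s0,s1,s3} --1--> {s0,s1,s2,s3}  [seen]
{s1} --0--> {s0,s1}  [new]
{s1} --1--> {s0,s2}  [new]
{s0,s1,s2,s3} --0--> {s0,s1,s2,s3}  [seen]
{s0,s1,s2,s3} --1--> {s0,s1,s2,s3}  [seen]
{s0,s1} --0--> {s0,s1,s3}  [seen]
{s0,s1} --1--> {s0,s1,s2}  [new]
{s0,s2} --0--> {s0,s1,s3}  [seen]
{s0,s2} --1--> {s1,s3}  [new]
{s0,s1,s2} --0--> {s0,s1,s3}  [seen]
{s0,s1,s2} --1--> {s0,s1,s2,s3}  [seen]
{s1,s3} --0--> {s0,s1,s2,s3}  [seen]
{s1,s3} --1--> {s0,s2,s3}  [new]
{s0,s2,s3} --0--> {s0,s1,s2,s3}  [seen]
{s0,s2,s3} --1--> {s0,s1,s3}  [seen]
Reachable DFA states: {s0}, {s0,s1,s3}, {s1}, {s0,s1,s2,s3}, {s0,s1}, {s0,s2}, {s0,s1,s2}, {s1,s3}, {s0,s2,s3}.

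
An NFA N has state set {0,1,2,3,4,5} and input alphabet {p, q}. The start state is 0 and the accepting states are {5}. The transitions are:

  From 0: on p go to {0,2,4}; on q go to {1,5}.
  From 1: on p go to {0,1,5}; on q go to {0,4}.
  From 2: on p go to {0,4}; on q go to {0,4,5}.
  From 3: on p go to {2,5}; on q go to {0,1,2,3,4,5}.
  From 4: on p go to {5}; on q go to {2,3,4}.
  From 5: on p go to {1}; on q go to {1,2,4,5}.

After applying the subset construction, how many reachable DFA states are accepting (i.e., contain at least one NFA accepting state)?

Start state of the DFA: {0}.
{0} --p--> {0,2,4}  [new]
{0} --q--> {1,5}  [new]
{0,2,4} --p--> {0,2,4,5}  [new]
{0,2,4} --q--> {0,1,2,3,4,5}  [new]
{1,5} --p--> {0,1,5}  [new]
{1,5} --q--> {0,1,2,4,5}  [new]
{0,2,4,5} --p--> {0,1,2,4,5}  [seen]
{0,2,4,5} --q--> {0,1,2,3,4,5}  [seen]
{0,1,2,3,4,5} --p--> {0,1,2,4,5}  [seen]
{0,1,2,3,4,5} --q--> {0,1,2,3,4,5}  [seen]
{0,1,5} --p--> {0,1,2,4,5}  [seen]
{0,1,5} --q--> {0,1,2,4,5}  [seen]
{0,1,2,4,5} --p--> {0,1,2,4,5}  [seen]
{0,1,2,4,5} --q--> {0,1,2,3,4,5}  [seen]
Reachable DFA states: {0}, {0,2,4}, {1,5}, {0,2,4,5}, {0,1,2,3,4,5}, {0,1,5}, {0,1,2,4,5}.
Accepting DFA states (contain an NFA accepting state): {1,5}, {0,2,4,5}, {0,1,2,3,4,5}, {0,1,5}, {0,1,2,4,5}.

5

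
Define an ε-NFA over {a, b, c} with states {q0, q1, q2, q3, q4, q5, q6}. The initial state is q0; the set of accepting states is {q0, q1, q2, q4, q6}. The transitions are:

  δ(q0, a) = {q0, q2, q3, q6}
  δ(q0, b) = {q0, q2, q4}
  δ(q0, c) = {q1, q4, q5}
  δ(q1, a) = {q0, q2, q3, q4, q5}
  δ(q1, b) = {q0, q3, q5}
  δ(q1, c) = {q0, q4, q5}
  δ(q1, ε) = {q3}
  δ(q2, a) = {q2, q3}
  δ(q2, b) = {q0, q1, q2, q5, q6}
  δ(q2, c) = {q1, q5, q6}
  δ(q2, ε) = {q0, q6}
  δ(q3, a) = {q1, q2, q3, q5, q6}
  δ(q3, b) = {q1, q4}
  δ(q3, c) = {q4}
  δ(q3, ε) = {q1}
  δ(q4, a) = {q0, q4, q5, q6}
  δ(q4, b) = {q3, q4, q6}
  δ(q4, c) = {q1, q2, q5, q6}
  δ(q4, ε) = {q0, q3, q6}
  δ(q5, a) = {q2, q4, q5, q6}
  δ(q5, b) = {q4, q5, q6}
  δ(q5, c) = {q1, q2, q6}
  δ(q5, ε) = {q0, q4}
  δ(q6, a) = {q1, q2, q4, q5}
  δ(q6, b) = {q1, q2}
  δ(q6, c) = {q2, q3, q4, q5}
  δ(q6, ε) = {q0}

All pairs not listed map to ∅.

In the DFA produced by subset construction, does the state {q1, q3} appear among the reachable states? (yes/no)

Start state of the DFA: {q0} (ε-closure of the NFA start).
{q0} --a--> {q0, q1, q2, q3, q6}  [new]
{q0} --b--> {q0, q1, q2, q3, q4, q6}  [new]
{q0} --c--> {q0, q1, q3, q4, q5, q6}  [new]
{q0, q1, q2, q3, q6} --a--> {q0, q1, q2, q3, q4, q5, q6}  [new]
{q0, q1, q2, q3, q6} --b--> {q0, q1, q2, q3, q4, q5, q6}  [seen]
{q0, q1, q2, q3, q6} --c--> {q0, q1, q2, q3, q4, q5, q6}  [seen]
{q0, q1, q2, q3, q4, q6} --a--> {q0, q1, q2, q3, q4, q5, q6}  [seen]
{q0, q1, q2, q3, q4, q6} --b--> {q0, q1, q2, q3, q4, q5, q6}  [seen]
{q0, q1, q2, q3, q4, q6} --c--> {q0, q1, q2, q3, q4, q5, q6}  [seen]
{q0, q1, q3, q4, q5, q6} --a--> {q0, q1, q2, q3, q4, q5, q6}  [seen]
{q0, q1, q3, q4, q5, q6} --b--> {q0, q1, q2, q3, q4, q5, q6}  [seen]
{q0, q1, q3, q4, q5, q6} --c--> {q0, q1, q2, q3, q4, q5, q6}  [seen]
{q0, q1, q2, q3, q4, q5, q6} --a--> {q0, q1, q2, q3, q4, q5, q6}  [seen]
{q0, q1, q2, q3, q4, q5, q6} --b--> {q0, q1, q2, q3, q4, q5, q6}  [seen]
{q0, q1, q2, q3, q4, q5, q6} --c--> {q0, q1, q2, q3, q4, q5, q6}  [seen]
Reachable DFA states: {q0}, {q0, q1, q2, q3, q6}, {q0, q1, q2, q3, q4, q6}, {q0, q1, q3, q4, q5, q6}, {q0, q1, q2, q3, q4, q5, q6}.
{q1, q3} is not among them.

no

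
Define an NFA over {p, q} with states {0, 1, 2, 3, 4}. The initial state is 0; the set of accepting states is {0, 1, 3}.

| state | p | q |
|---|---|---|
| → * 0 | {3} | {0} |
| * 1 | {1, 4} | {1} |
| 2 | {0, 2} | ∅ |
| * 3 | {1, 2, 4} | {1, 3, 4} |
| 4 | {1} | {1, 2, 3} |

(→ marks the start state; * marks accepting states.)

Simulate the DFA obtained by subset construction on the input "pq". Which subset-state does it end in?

Start: {0}.
δ(0,p) = {3}.
Union: {3}.
After p: {3}.
δ(3,q) = {1, 3, 4}.
Union: {1, 3, 4}.
After q: {1, 3, 4}.

{1, 3, 4}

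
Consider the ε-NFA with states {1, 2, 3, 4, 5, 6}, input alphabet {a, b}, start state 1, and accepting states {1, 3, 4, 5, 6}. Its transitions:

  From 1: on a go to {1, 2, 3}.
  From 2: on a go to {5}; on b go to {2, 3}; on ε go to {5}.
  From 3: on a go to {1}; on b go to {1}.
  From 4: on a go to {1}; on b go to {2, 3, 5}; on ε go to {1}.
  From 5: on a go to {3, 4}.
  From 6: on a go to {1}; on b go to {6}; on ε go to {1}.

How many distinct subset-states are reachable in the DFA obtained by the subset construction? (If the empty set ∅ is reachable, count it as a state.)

Start state of the DFA: {1} (ε-closure of the NFA start).
{1} --a--> {1, 2, 3, 5}  [new]
{1} --b--> ∅  [new]
{1, 2, 3, 5} --a--> {1, 2, 3, 4, 5}  [new]
{1, 2, 3, 5} --b--> {1, 2, 3, 5}  [seen]
∅ --a--> ∅  [seen]
∅ --b--> ∅  [seen]
{1, 2, 3, 4, 5} --a--> {1, 2, 3, 4, 5}  [seen]
{1, 2, 3, 4, 5} --b--> {1, 2, 3, 5}  [seen]
Reachable DFA states: {1}, {1, 2, 3, 5}, ∅, {1, 2, 3, 4, 5}.

4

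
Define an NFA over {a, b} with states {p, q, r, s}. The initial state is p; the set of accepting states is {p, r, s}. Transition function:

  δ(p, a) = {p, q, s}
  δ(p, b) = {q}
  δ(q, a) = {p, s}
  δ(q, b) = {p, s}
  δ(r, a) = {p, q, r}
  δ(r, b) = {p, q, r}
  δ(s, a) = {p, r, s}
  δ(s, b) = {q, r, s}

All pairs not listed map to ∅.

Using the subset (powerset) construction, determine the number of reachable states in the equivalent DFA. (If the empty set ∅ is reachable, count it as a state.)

6

Start state of the DFA: {p}.
{p} --a--> {p, q, s}  [new]
{p} --b--> {q}  [new]
{p, q, s} --a--> {p, q, r, s}  [new]
{p, q, s} --b--> {p, q, r, s}  [seen]
{q} --a--> {p, s}  [new]
{q} --b--> {p, s}  [seen]
{p, q, r, s} --a--> {p, q, r, s}  [seen]
{p, q, r, s} --b--> {p, q, r, s}  [seen]
{p, s} --a--> {p, q, r, s}  [seen]
{p, s} --b--> {q, r, s}  [new]
{q, r, s} --a--> {p, q, r, s}  [seen]
{q, r, s} --b--> {p, q, r, s}  [seen]
Reachable DFA states: {p}, {p, q, s}, {q}, {p, q, r, s}, {p, s}, {q, r, s}.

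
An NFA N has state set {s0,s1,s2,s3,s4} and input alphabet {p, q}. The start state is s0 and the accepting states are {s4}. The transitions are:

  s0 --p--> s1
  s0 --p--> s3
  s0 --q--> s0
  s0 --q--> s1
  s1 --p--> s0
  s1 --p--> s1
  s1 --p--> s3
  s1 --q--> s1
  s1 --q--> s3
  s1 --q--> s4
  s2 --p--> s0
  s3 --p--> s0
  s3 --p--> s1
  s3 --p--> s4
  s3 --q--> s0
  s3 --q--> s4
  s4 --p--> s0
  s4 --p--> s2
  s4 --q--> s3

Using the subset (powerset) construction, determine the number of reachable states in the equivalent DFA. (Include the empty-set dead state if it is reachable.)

6

Start state of the DFA: {s0}.
{s0} --p--> {s1,s3}  [new]
{s0} --q--> {s0,s1}  [new]
{s1,s3} --p--> {s0,s1,s3,s4}  [new]
{s1,s3} --q--> {s0,s1,s3,s4}  [seen]
{s0,s1} --p--> {s0,s1,s3}  [new]
{s0,s1} --q--> {s0,s1,s3,s4}  [seen]
{s0,s1,s3,s4} --p--> {s0,s1,s2,s3,s4}  [new]
{s0,s1,s3,s4} --q--> {s0,s1,s3,s4}  [seen]
{s0,s1,s3} --p--> {s0,s1,s3,s4}  [seen]
{s0,s1,s3} --q--> {s0,s1,s3,s4}  [seen]
{s0,s1,s2,s3,s4} --p--> {s0,s1,s2,s3,s4}  [seen]
{s0,s1,s2,s3,s4} --q--> {s0,s1,s3,s4}  [seen]
Reachable DFA states: {s0}, {s1,s3}, {s0,s1}, {s0,s1,s3,s4}, {s0,s1,s3}, {s0,s1,s2,s3,s4}.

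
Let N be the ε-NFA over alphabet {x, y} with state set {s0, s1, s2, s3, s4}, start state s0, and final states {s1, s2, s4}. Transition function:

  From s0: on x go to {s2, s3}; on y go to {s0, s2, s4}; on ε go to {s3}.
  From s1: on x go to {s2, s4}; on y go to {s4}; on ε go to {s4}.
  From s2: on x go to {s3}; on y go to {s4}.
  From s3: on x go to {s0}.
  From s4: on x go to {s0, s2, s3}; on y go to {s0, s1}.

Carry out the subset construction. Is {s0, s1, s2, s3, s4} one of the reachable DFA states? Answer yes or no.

yes

Start state of the DFA: {s0, s3} (ε-closure of the NFA start).
{s0, s3} --x--> {s0, s2, s3}  [new]
{s0, s3} --y--> {s0, s2, s3, s4}  [new]
{s0, s2, s3} --x--> {s0, s2, s3}  [seen]
{s0, s2, s3} --y--> {s0, s2, s3, s4}  [seen]
{s0, s2, s3, s4} --x--> {s0, s2, s3}  [seen]
{s0, s2, s3, s4} --y--> {s0, s1, s2, s3, s4}  [new]
{s0, s1, s2, s3, s4} --x--> {s0, s2, s3, s4}  [seen]
{s0, s1, s2, s3, s4} --y--> {s0, s1, s2, s3, s4}  [seen]
Reachable DFA states: {s0, s3}, {s0, s2, s3}, {s0, s2, s3, s4}, {s0, s1, s2, s3, s4}.
{s0, s1, s2, s3, s4} is among them.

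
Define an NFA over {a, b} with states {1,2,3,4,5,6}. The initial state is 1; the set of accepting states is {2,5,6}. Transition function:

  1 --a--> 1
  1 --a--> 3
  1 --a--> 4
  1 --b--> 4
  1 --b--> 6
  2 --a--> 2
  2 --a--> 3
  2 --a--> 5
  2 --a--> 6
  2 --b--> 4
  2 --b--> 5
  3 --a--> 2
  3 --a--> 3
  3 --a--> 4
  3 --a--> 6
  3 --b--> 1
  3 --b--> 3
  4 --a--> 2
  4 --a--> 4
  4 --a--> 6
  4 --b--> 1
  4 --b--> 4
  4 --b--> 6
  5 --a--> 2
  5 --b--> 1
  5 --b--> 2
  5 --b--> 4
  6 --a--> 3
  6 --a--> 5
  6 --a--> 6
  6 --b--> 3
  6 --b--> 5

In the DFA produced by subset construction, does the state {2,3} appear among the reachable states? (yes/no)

no

Start state of the DFA: {1}.
{1} --a--> {1,3,4}  [new]
{1} --b--> {4,6}  [new]
{1,3,4} --a--> {1,2,3,4,6}  [new]
{1,3,4} --b--> {1,3,4,6}  [new]
{4,6} --a--> {2,3,4,5,6}  [new]
{4,6} --b--> {1,3,4,5,6}  [new]
{1,2,3,4,6} --a--> {1,2,3,4,5,6}  [new]
{1,2,3,4,6} --b--> {1,3,4,5,6}  [seen]
{1,3,4,6} --a--> {1,2,3,4,5,6}  [seen]
{1,3,4,6} --b--> {1,3,4,5,6}  [seen]
{2,3,4,5,6} --a--> {2,3,4,5,6}  [seen]
{2,3,4,5,6} --b--> {1,2,3,4,5,6}  [seen]
{1,3,4,5,6} --a--> {1,2,3,4,5,6}  [seen]
{1,3,4,5,6} --b--> {1,2,3,4,5,6}  [seen]
{1,2,3,4,5,6} --a--> {1,2,3,4,5,6}  [seen]
{1,2,3,4,5,6} --b--> {1,2,3,4,5,6}  [seen]
Reachable DFA states: {1}, {1,3,4}, {4,6}, {1,2,3,4,6}, {1,3,4,6}, {2,3,4,5,6}, {1,3,4,5,6}, {1,2,3,4,5,6}.
{2,3} is not among them.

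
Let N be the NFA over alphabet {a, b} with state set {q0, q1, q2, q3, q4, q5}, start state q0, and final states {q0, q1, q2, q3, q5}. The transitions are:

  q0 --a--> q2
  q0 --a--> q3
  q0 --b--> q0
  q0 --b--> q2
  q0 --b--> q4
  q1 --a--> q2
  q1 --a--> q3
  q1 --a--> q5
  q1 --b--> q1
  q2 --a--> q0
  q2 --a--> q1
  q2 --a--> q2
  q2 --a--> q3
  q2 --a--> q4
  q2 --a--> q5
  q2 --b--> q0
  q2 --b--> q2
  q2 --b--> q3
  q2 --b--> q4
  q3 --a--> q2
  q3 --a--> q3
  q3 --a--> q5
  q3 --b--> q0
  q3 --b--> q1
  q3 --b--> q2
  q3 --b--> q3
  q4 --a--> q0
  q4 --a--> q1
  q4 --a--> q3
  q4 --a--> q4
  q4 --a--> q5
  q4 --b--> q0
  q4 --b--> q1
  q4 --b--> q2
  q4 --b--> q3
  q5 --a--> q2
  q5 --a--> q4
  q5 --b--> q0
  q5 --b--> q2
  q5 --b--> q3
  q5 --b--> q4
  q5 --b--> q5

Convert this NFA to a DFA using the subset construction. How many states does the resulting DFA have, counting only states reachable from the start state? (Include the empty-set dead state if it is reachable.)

Start state of the DFA: {q0}.
{q0} --a--> {q2, q3}  [new]
{q0} --b--> {q0, q2, q4}  [new]
{q2, q3} --a--> {q0, q1, q2, q3, q4, q5}  [new]
{q2, q3} --b--> {q0, q1, q2, q3, q4}  [new]
{q0, q2, q4} --a--> {q0, q1, q2, q3, q4, q5}  [seen]
{q0, q2, q4} --b--> {q0, q1, q2, q3, q4}  [seen]
{q0, q1, q2, q3, q4, q5} --a--> {q0, q1, q2, q3, q4, q5}  [seen]
{q0, q1, q2, q3, q4, q5} --b--> {q0, q1, q2, q3, q4, q5}  [seen]
{q0, q1, q2, q3, q4} --a--> {q0, q1, q2, q3, q4, q5}  [seen]
{q0, q1, q2, q3, q4} --b--> {q0, q1, q2, q3, q4}  [seen]
Reachable DFA states: {q0}, {q2, q3}, {q0, q2, q4}, {q0, q1, q2, q3, q4, q5}, {q0, q1, q2, q3, q4}.

5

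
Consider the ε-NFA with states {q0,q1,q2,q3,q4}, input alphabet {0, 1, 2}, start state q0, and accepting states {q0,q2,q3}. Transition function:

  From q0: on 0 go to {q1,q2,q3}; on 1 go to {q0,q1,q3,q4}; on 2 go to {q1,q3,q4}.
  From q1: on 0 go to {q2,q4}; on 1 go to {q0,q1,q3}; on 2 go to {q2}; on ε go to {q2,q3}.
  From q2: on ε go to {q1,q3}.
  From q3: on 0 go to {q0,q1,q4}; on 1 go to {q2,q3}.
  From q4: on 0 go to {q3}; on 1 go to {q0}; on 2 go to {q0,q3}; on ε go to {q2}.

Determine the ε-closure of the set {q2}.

{q1,q2,q3}

Begin with {q2}.
q2 →ε {q1,q3}; add q1, q3.
ε-closure = {q1,q2,q3}.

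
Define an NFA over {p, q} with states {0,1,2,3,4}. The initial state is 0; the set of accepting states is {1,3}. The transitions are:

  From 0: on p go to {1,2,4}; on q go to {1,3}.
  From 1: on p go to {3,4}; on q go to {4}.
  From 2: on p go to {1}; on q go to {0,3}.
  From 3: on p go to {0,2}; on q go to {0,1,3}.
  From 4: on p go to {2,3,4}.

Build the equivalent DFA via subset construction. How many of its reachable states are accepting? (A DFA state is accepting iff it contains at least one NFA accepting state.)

8

Start state of the DFA: {0}.
{0} --p--> {1,2,4}  [new]
{0} --q--> {1,3}  [new]
{1,2,4} --p--> {1,2,3,4}  [new]
{1,2,4} --q--> {0,3,4}  [new]
{1,3} --p--> {0,2,3,4}  [new]
{1,3} --q--> {0,1,3,4}  [new]
{1,2,3,4} --p--> {0,1,2,3,4}  [new]
{1,2,3,4} --q--> {0,1,3,4}  [seen]
{0,3,4} --p--> {0,1,2,3,4}  [seen]
{0,3,4} --q--> {0,1,3}  [new]
{0,2,3,4} --p--> {0,1,2,3,4}  [seen]
{0,2,3,4} --q--> {0,1,3}  [seen]
{0,1,3,4} --p--> {0,1,2,3,4}  [seen]
{0,1,3,4} --q--> {0,1,3,4}  [seen]
{0,1,2,3,4} --p--> {0,1,2,3,4}  [seen]
{0,1,2,3,4} --q--> {0,1,3,4}  [seen]
{0,1,3} --p--> {0,1,2,3,4}  [seen]
{0,1,3} --q--> {0,1,3,4}  [seen]
Reachable DFA states: {0}, {1,2,4}, {1,3}, {1,2,3,4}, {0,3,4}, {0,2,3,4}, {0,1,3,4}, {0,1,2,3,4}, {0,1,3}.
Accepting DFA states (contain an NFA accepting state): {1,2,4}, {1,3}, {1,2,3,4}, {0,3,4}, {0,2,3,4}, {0,1,3,4}, {0,1,2,3,4}, {0,1,3}.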